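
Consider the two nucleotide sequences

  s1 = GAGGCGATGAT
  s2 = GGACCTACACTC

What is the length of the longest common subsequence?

6

Taking G (s1 #1, s2 #2) → A (s1 #2, s2 #3) → C (s1 #5, s2 #5) → A (s1 #7, s2 #7) → A (s1 #10, s2 #9) → T (s1 #11, s2 #11) gives a common subsequence of length 6, and the DP table's final entry dp[11][12] is also 6, so no common subsequence is longer.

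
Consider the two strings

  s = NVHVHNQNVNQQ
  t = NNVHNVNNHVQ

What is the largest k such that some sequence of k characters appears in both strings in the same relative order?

8

Pick N [1,2]; then V [2,3]; then H [3,4]; then V [4,6]; then N [6,7]; then N [8,8]; then V [9,10]; then Q [12,11]; all 8 characters appear in both, in order. Since dp[12][11] = 8, nothing longer is possible.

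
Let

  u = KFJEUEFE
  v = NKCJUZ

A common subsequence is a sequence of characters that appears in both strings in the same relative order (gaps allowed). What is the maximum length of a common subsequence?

Let dp[i][j] be the LCS length of the first i characters of u and the first j characters of v. dp[i][j] = dp[i-1][j-1]+1 when the i-th and j-th characters match, else max(dp[i-1][j], dp[i][j-1]).
    ·  N  K  C  J  U  Z
 ·  0  0  0  0  0  0  0
 K  0  0  1  1  1  1  1
 F  0  0  1  1  1  1  1
 J  0  0  1  1  2  2  2
 E  0  0  1  1  2  2  2
 U  0  0  1  1  2  3  3
 E  0  0  1  1  2  3  3
 F  0  0  1  1  2  3  3
 E  0  0  1  1  2  3  3
dp[8][6] = 3. One LCS (by backtracking along matches): KJU.

3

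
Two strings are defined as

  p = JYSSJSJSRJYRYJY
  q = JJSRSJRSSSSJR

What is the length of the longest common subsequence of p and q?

8

Taking J [1,2] → S [3,3] → S [4,5] → J [5,6] → S [6,10] → S [8,11] → J [10,12] → R [12,13] gives a common subsequence of length 8. The LCS DP gives dp[15][13] = 8, so this is optimal.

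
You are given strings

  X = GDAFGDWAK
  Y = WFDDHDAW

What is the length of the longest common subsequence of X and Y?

Match D [2,6]; then A [3,7]; then W [7,8] — 3 characters in the same relative order in both. Since dp[9][8] = 3, nothing longer is possible.

3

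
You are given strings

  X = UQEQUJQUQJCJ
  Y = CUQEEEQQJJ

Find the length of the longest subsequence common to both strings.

7

One common subsequence of length 7: U at X[1]=Y[2] → Q at X[2]=Y[3] → E at X[3]=Y[6] → Q at X[7]=Y[7] → Q at X[9]=Y[8] → J at X[10]=Y[9] → J at X[12]=Y[10]. The LCS DP gives dp[12][10] = 7, so this is optimal.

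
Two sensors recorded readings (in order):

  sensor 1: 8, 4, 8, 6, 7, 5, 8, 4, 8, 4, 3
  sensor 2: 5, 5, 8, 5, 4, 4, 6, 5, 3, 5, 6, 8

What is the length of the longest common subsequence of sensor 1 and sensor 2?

Let dp[i][j] be the LCS length of the first i values of sensor 1 and the first j values of sensor 2. dp[i][j] = dp[i-1][j-1]+1 when the i-th and j-th values match, else max(dp[i-1][j], dp[i][j-1]).
    ·  5  5  8  5  4  4  6  5  3  5  6  8
 ·  0  0  0  0  0  0  0  0  0  0  0  0  0
 8  0  0  0  1  1  1  1  1  1  1  1  1  1
 4  0  0  0  1  1  2  2  2  2  2  2  2  2
 8  0  0  0  1  1  2  2  2  2  2  2  2  3
 6  0  0  0  1  1  2  2  3  3  3  3  3  3
 7  0  0  0  1  1  2  2  3  3  3  3  3  3
 5  0  1  1  1  2  2  2  3  4  4  4  4  4
 8  0  1  1  2  2  2  2  3  4  4  4  4  5
 4  0  1  1  2  2  3  3  3  4  4  4  4  5
 8  0  1  1  2  2  3  3  3  4  4  4  4  5
 4  0  1  1  2  2  3  4  4  4  4  4  4  5
 3  0  1  1  2  2  3  4  4  4  5  5  5  5
dp[11][12] = 5. One LCS (by backtracking along matches): 8, 4, 6, 5, 8.

5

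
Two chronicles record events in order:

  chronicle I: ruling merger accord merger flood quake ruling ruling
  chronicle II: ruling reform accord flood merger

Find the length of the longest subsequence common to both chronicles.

Match ruling (chronicle I #1, chronicle II #1); then accord (chronicle I #3, chronicle II #3); then merger (chronicle I #4, chronicle II #5) — 3 events in the same relative order in both. dp[8][5] = 3 confirms this is the maximum.

3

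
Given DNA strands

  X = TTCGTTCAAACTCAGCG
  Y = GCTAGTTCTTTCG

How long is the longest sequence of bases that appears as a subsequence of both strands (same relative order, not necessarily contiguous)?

Pick T at X[1]=Y[6], then T at X[2]=Y[7], then C at X[3]=Y[8], then T at X[5]=Y[9], then T at X[6]=Y[10], then T at X[12]=Y[11], then C at X[16]=Y[12], then G at X[17]=Y[13]; all 8 bases appear in both, in order. Since dp[17][13] = 8, nothing longer is possible.

8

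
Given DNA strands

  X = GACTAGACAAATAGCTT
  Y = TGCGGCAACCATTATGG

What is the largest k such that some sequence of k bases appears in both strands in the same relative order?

Pick G at X[1]=Y[2]; then C at X[3]=Y[3]; then G at X[6]=Y[5]; then C at X[8]=Y[6]; then A at X[9]=Y[7]; then A at X[10]=Y[8]; then A at X[11]=Y[11]; then T at X[12]=Y[13]; then A at X[13]=Y[14]; then G at X[14]=Y[17]; all 10 bases appear in both, in order. dp[17][17] = 10 confirms this is the maximum.

10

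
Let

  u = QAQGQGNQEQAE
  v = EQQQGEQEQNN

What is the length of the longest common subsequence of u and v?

Taking Q [1,2]; then Q [3,3]; then Q [5,4]; then G [6,5]; then Q [8,7]; then E [9,8]; then Q [10,9] gives a common subsequence of length 7, and the DP table's final entry dp[12][11] is also 7, so no common subsequence is longer.

7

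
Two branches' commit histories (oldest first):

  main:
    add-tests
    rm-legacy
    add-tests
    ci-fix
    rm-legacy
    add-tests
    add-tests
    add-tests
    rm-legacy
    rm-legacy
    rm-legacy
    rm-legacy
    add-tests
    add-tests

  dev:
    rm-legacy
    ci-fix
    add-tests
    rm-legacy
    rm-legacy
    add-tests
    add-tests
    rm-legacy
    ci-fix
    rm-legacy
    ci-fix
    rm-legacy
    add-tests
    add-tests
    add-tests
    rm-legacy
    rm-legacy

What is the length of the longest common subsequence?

10

One common subsequence of length 10: add-tests [1,3], then rm-legacy [2,5], then add-tests [3,7], then ci-fix [4,11], then rm-legacy [5,12], then add-tests [6,13], then add-tests [7,14], then add-tests [8,15], then rm-legacy [11,16], then rm-legacy [12,17]. Since dp[14][17] = 10, nothing longer is possible.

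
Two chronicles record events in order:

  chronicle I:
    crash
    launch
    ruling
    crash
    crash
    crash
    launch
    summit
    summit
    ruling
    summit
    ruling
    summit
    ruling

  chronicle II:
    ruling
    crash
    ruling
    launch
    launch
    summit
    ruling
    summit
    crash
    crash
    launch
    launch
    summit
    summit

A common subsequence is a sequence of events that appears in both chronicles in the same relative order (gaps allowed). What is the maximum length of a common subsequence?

8

One common subsequence of length 8: crash at chronicle I[1]=chronicle II[2], then launch at chronicle I[2]=chronicle II[5], then ruling at chronicle I[3]=chronicle II[7], then crash at chronicle I[4]=chronicle II[9], then crash at chronicle I[5]=chronicle II[10], then launch at chronicle I[7]=chronicle II[12], then summit at chronicle I[11]=chronicle II[13], then summit at chronicle I[13]=chronicle II[14]. dp[14][14] = 8 confirms this is the maximum.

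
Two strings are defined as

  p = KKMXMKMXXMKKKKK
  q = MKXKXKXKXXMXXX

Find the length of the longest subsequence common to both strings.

7

Taking K (p #1, q #4) → K (p #2, q #6) → X (p #4, q #7) → K (p #6, q #8) → M (p #7, q #11) → X (p #8, q #13) → X (p #9, q #14) gives a common subsequence of length 7. Since dp[15][14] = 7, nothing longer is possible.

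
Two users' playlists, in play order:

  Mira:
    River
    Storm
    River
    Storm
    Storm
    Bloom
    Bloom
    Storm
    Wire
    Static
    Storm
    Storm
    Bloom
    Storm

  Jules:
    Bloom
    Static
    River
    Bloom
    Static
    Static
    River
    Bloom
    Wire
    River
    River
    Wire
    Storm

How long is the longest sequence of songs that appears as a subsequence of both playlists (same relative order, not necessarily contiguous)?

Taking River at Mira[1]=Jules[3], then River at Mira[3]=Jules[7], then Bloom at Mira[6]=Jules[8], then Wire at Mira[9]=Jules[12], then Storm at Mira[14]=Jules[13] gives a common subsequence of length 5. The LCS DP gives dp[14][13] = 5, so this is optimal.

5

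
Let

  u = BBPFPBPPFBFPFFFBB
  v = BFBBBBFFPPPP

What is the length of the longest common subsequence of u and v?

7

Pick B (u #1, v #5) → B (u #2, v #6) → F (u #4, v #8) → P (u #5, v #9) → P (u #7, v #10) → P (u #8, v #11) → P (u #12, v #12); all 7 characters appear in both, in order. dp[17][12] = 7 confirms this is the maximum.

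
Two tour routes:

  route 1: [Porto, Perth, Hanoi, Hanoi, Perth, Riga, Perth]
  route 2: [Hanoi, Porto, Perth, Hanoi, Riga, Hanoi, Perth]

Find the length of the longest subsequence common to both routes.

Match Porto at route 1[1]=route 2[2] → Perth at route 1[2]=route 2[3] → Hanoi at route 1[3]=route 2[4] → Hanoi at route 1[4]=route 2[6] → Perth at route 1[7]=route 2[7] — 5 stops in the same relative order in both, and the DP table's final entry dp[7][7] is also 5, so no common subsequence is longer.

5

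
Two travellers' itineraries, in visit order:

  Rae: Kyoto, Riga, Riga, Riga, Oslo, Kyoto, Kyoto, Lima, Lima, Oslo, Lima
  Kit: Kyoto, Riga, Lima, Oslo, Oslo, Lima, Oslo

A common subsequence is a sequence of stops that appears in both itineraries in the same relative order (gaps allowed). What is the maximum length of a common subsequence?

5

Pick Kyoto [1,1], then Riga [2,2], then Oslo [5,5], then Lima [9,6], then Oslo [10,7]; all 5 stops appear in both, in order, and the DP table's final entry dp[11][7] is also 5, so no common subsequence is longer.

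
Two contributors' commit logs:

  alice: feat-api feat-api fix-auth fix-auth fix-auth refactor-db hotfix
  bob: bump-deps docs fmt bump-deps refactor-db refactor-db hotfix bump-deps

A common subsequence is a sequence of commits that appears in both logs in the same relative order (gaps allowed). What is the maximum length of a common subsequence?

2

One common subsequence of length 2: refactor-db at alice[6]=bob[6]; then hotfix at alice[7]=bob[7]. The LCS DP gives dp[7][8] = 2, so this is optimal.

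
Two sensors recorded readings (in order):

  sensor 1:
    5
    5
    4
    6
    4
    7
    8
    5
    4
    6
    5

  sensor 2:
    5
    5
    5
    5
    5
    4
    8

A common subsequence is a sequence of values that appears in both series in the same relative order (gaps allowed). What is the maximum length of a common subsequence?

4

Let dp[i][j] be the LCS length of the first i values of sensor 1 and the first j values of sensor 2. dp[i][j] = dp[i-1][j-1]+1 when the i-th and j-th values match, else max(dp[i-1][j], dp[i][j-1]).
    ·  5  5  5  5  5  4  8
 ·  0  0  0  0  0  0  0  0
 5  0  1  1  1  1  1  1  1
 5  0  1  2  2  2  2  2  2
 4  0  1  2  2  2  2  3  3
 6  0  1  2  2  2  2  3  3
 4  0  1  2  2  2  2  3  3
 7  0  1  2  2  2  2  3  3
 8  0  1  2  2  2  2  3  4
 5  0  1  2  3  3  3  3  4
 4  0  1  2  3  3  3  4  4
 6  0  1  2  3  3  3  4  4
 5  0  1  2  3  4  4  4  4
dp[11][7] = 4. One LCS (by backtracking along matches): 5, 5, 4, 8.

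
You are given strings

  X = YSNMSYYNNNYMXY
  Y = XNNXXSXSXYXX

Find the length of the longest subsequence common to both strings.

4

Match S at X[2]=Y[6]; then S at X[5]=Y[8]; then Y at X[6]=Y[10]; then X at X[13]=Y[12] — 4 characters in the same relative order in both. The LCS DP gives dp[14][12] = 4, so this is optimal.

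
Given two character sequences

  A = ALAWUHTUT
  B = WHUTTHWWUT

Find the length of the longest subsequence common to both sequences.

Let dp[i][j] be the LCS length of the first i characters of A and the first j characters of B. dp[i][j] = dp[i-1][j-1]+1 when the i-th and j-th characters match, else max(dp[i-1][j], dp[i][j-1]).
    ·  W  H  U  T  T  H  W  W  U  T
 ·  0  0  0  0  0  0  0  0  0  0  0
 A  0  0  0  0  0  0  0  0  0  0  0
 L  0  0  0  0  0  0  0  0  0  0  0
 A  0  0  0  0  0  0  0  0  0  0  0
 W  0  1  1  1  1  1  1  1  1  1  1
 U  0  1  1  2  2  2  2  2  2  2  2
 H  0  1  2  2  2  2  3  3  3  3  3
 T  0  1  2  2  3  3  3  3  3  3  4
 U  0  1  2  3  3  3  3  3  3  4  4
 T  0  1  2  3  4  4  4  4  4  4  5
dp[9][10] = 5. One LCS (by backtracking along matches): WUHUT.

5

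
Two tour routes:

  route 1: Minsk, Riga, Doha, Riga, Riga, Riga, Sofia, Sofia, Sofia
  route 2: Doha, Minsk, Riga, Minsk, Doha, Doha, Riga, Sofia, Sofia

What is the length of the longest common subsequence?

Pick Minsk (route 1 #1, route 2 #2) → Riga (route 1 #2, route 2 #3) → Doha (route 1 #3, route 2 #6) → Riga (route 1 #6, route 2 #7) → Sofia (route 1 #8, route 2 #8) → Sofia (route 1 #9, route 2 #9); all 6 stops appear in both, in order. The LCS DP gives dp[9][9] = 6, so this is optimal.

6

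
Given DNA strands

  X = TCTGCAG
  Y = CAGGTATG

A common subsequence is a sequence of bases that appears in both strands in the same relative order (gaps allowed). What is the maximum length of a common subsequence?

One common subsequence of length 4: C at X[2]=Y[1], T at X[3]=Y[5], A at X[6]=Y[6], G at X[7]=Y[8]. Since dp[7][8] = 4, nothing longer is possible.

4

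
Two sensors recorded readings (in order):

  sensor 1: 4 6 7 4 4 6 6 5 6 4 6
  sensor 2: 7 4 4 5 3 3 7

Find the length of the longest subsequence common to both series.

4

Pick 7 [3,1]; then 4 [4,2]; then 4 [5,3]; then 5 [8,4]; all 4 values appear in both, in order. The LCS DP gives dp[11][7] = 4, so this is optimal.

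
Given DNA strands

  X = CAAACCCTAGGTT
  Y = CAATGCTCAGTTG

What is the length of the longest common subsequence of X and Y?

Pick C (X #1, Y #1), then A (X #2, Y #2), then A (X #3, Y #3), then C (X #5, Y #6), then C (X #7, Y #8), then A (X #9, Y #9), then G (X #11, Y #10), then T (X #12, Y #11), then T (X #13, Y #12); all 9 bases appear in both, in order. Since dp[13][13] = 9, nothing longer is possible.

9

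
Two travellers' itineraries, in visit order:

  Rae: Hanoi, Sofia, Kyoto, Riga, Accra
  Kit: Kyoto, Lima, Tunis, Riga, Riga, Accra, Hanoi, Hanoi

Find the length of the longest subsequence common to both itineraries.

One common subsequence of length 3: Kyoto (Rae #3, Kit #1), Riga (Rae #4, Kit #5), Accra (Rae #5, Kit #6). dp[5][8] = 3 confirms this is the maximum.

3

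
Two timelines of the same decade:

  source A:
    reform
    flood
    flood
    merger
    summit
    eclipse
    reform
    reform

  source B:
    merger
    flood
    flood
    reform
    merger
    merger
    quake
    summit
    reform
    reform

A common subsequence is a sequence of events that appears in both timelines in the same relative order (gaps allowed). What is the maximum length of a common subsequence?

Match flood (source A #2, source B #2); then flood (source A #3, source B #3); then merger (source A #4, source B #6); then summit (source A #5, source B #8); then reform (source A #7, source B #9); then reform (source A #8, source B #10) — 6 events in the same relative order in both. The LCS DP gives dp[8][10] = 6, so this is optimal.

6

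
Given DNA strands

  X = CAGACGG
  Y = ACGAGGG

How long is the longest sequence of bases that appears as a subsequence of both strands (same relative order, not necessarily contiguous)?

5

Let dp[i][j] be the LCS length of the first i bases of X and the first j bases of Y. dp[i][j] = dp[i-1][j-1]+1 when the i-th and j-th bases match, else max(dp[i-1][j], dp[i][j-1]).
    ·  A  C  G  A  G  G  G
 ·  0  0  0  0  0  0  0  0
 C  0  0  1  1  1  1  1  1
 A  0  1  1  1  2  2  2  2
 G  0  1  1  2  2  3  3  3
 A  0  1  1  2  3  3  3  3
 C  0  1  2  2  3  3  3  3
 G  0  1  2  3  3  4  4  4
 G  0  1  2  3  3  4  5  5
dp[7][7] = 5. One LCS (by backtracking along matches): CAGGG.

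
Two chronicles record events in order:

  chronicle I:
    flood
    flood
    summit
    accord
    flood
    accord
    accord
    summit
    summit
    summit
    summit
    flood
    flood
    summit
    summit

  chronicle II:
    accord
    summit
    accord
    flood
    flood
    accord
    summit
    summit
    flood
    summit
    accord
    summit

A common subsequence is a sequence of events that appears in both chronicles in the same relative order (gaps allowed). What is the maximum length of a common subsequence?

9

Pick summit [3,2], then accord [4,3], then flood [5,5], then accord [7,6], then summit [10,7], then summit [11,8], then flood [13,9], then summit [14,10], then summit [15,12]; all 9 events appear in both, in order, and the DP table's final entry dp[15][12] is also 9, so no common subsequence is longer.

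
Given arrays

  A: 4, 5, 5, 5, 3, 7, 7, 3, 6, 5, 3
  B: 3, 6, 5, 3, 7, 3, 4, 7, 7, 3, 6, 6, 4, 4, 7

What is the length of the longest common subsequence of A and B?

Pick 5 [2,3] → 3 [5,6] → 7 [6,8] → 7 [7,9] → 3 [8,10] → 6 [9,12]; all 6 values appear in both, in order. Since dp[11][15] = 6, nothing longer is possible.

6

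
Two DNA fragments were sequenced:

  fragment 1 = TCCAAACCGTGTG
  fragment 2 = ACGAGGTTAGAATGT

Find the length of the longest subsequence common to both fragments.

7

Match T [1,8], then A [4,9], then A [5,11], then A [6,12], then T [10,13], then G [11,14], then T [12,15] — 7 bases in the same relative order in both. Since dp[13][15] = 7, nothing longer is possible.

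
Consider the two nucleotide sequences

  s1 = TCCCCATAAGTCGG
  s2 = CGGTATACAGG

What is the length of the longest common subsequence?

7

Match T [1,4]; then A [6,5]; then T [7,6]; then A [8,7]; then A [9,9]; then G [13,10]; then G [14,11] — 7 bases in the same relative order in both. The LCS DP gives dp[14][11] = 7, so this is optimal.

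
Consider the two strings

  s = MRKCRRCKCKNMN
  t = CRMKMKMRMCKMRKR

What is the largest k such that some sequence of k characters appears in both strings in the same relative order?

Taking M (s #1, t #5) → K (s #3, t #6) → R (s #5, t #8) → C (s #7, t #10) → K (s #8, t #11) → K (s #10, t #14) gives a common subsequence of length 6. Since dp[13][15] = 6, nothing longer is possible.

6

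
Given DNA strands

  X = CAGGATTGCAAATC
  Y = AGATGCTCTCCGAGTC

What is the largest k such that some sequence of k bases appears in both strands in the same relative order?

9

Match A (X #2, Y #1), G (X #3, Y #2), G (X #4, Y #5), T (X #6, Y #7), T (X #7, Y #9), G (X #8, Y #12), A (X #10, Y #13), T (X #13, Y #15), C (X #14, Y #16) — 9 bases in the same relative order in both. Since dp[14][16] = 9, nothing longer is possible.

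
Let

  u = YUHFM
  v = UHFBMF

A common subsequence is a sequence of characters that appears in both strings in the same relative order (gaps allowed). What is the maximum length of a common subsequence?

4

Taking U [2,1] → H [3,2] → F [4,3] → M [5,5] gives a common subsequence of length 4. dp[5][6] = 4 confirms this is the maximum.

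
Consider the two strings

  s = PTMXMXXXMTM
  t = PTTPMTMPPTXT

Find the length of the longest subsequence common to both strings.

6

Pick P (s #1, t #1), T (s #2, t #3), M (s #3, t #5), M (s #5, t #7), X (s #8, t #11), T (s #10, t #12); all 6 characters appear in both, in order. The LCS DP gives dp[11][12] = 6, so this is optimal.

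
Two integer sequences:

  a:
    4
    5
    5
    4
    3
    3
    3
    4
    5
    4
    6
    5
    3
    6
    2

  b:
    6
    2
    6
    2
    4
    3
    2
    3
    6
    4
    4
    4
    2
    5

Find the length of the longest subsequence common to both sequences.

One common subsequence of length 6: 4 [4,5], 3 [5,6], 3 [6,8], 4 [8,11], 4 [10,12], 5 [12,14], and the DP table's final entry dp[15][14] is also 6, so no common subsequence is longer.

6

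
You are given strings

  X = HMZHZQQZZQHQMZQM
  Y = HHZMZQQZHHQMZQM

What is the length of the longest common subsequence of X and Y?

Match H [1,2], then M [2,4], then Z [5,5], then Q [6,6], then Q [7,7], then Z [8,8], then H [11,10], then Q [12,11], then M [13,12], then Z [14,13], then Q [15,14], then M [16,15] — 12 characters in the same relative order in both. dp[16][15] = 12 confirms this is the maximum.

12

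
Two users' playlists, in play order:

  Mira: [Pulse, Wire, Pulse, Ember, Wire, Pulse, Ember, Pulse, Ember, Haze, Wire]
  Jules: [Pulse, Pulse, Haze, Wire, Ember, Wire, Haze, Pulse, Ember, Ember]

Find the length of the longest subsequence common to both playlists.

7

One common subsequence of length 7: Pulse [1,2] → Wire [2,4] → Ember [4,5] → Wire [5,6] → Pulse [6,8] → Ember [7,9] → Ember [9,10]. dp[11][10] = 7 confirms this is the maximum.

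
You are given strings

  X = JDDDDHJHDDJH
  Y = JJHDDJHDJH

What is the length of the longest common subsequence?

Let dp[i][j] be the LCS length of the first i characters of X and the first j characters of Y. dp[i][j] = dp[i-1][j-1]+1 when the i-th and j-th characters match, else max(dp[i-1][j], dp[i][j-1]).
    ·  J  J  H  D  D  J  H  D  J  H
 ·  0  0  0  0  0  0  0  0  0  0  0
 J  0  1  1  1  1  1  1  1  1  1  1
 D  0  1  1  1  2  2  2  2  2  2  2
 D  0  1  1  1  2  3  3  3  3  3  3
 D  0  1  1  1  2  3  3  3  4  4  4
 D  0  1  1  1  2  3  3  3  4  4  4
 H  0  1  1  2  2  3  3  4  4  4  5
 J  0  1  2  2  2  3  4  4  4  5  5
 H  0  1  2  3  3  3  4  5  5  5  6
 D  0  1  2  3  4  4  4  5  6  6  6
 D  0  1  2  3  4  5  5  5  6  6  6
 J  0  1  2  3  4  5  6  6  6  7  7
 H  0  1  2  3  4  5  6  7  7  7  8
dp[12][10] = 8. One LCS (by backtracking along matches): JDDJHDJH.

8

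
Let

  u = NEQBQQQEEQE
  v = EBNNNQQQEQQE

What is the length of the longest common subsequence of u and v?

Let dp[i][j] be the LCS length of the first i characters of u and the first j characters of v. dp[i][j] = dp[i-1][j-1]+1 when the i-th and j-th characters match, else max(dp[i-1][j], dp[i][j-1]).
    ·  E  B  N  N  N  Q  Q  Q  E  Q  Q  E
 ·  0  0  0  0  0  0  0  0  0  0  0  0  0
 N  0  0  0  1  1  1  1  1  1  1  1  1  1
 E  0  1  1  1  1  1  1  1  1  2  2  2  2
 Q  0  1  1  1  1  1  2  2  2  2  3  3  3
 B  0  1  2  2  2  2  2  2  2  2  3  3  3
 Q  0  1  2  2  2  2  3  3  3  3  3  4  4
 Q  0  1  2  2  2  2  3  4  4  4  4  4  4
 Q  0  1  2  2  2  2  3  4  5  5  5  5  5
 E  0  1  2  2  2  2  3  4  5  6  6  6  6
 E  0  1  2  2  2  2  3  4  5  6  6  6  7
 Q  0  1  2  2  2  2  3  4  5  6  7  7  7
 E  0  1  2  2  2  2  3  4  5  6  7  7  8
dp[11][12] = 8. One LCS (by backtracking along matches): EBQQQEQE.

8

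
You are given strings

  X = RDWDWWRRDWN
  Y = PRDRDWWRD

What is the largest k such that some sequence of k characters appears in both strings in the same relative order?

7

Pick R (X #1, Y #2) → D (X #2, Y #3) → D (X #4, Y #5) → W (X #5, Y #6) → W (X #6, Y #7) → R (X #8, Y #8) → D (X #9, Y #9); all 7 characters appear in both, in order. dp[11][9] = 7 confirms this is the maximum.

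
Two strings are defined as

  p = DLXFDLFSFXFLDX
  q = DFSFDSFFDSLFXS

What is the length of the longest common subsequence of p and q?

Pick D (p #1, q #1), then F (p #4, q #4), then D (p #5, q #5), then S (p #8, q #6), then F (p #9, q #7), then F (p #11, q #8), then L (p #12, q #11), then X (p #14, q #13); all 8 characters appear in both, in order, and the DP table's final entry dp[14][14] is also 8, so no common subsequence is longer.

8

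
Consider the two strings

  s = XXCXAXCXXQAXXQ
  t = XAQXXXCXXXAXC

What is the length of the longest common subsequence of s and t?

One common subsequence of length 9: X (s #1, t #1), then X (s #2, t #4), then X (s #4, t #5), then X (s #6, t #6), then C (s #7, t #7), then X (s #8, t #9), then X (s #9, t #10), then A (s #11, t #11), then X (s #12, t #12). The LCS DP gives dp[14][13] = 9, so this is optimal.

9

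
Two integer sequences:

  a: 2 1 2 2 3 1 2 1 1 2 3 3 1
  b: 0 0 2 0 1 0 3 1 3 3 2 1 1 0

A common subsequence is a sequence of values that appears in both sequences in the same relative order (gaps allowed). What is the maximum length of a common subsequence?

7

Pick 2 at a[1]=b[3]; then 1 at a[2]=b[5]; then 3 at a[5]=b[7]; then 1 at a[6]=b[8]; then 2 at a[7]=b[11]; then 1 at a[8]=b[12]; then 1 at a[9]=b[13]; all 7 values appear in both, in order. The LCS DP gives dp[13][14] = 7, so this is optimal.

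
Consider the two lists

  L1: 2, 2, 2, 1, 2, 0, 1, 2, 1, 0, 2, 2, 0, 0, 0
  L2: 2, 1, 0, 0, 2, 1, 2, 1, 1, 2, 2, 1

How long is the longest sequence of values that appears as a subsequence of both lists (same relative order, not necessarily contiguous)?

8

Taking 2 at L1[1]=L2[1], 2 at L1[3]=L2[5], 1 at L1[4]=L2[6], 2 at L1[5]=L2[7], 1 at L1[7]=L2[8], 1 at L1[9]=L2[9], 2 at L1[11]=L2[10], 2 at L1[12]=L2[11] gives a common subsequence of length 8. dp[15][12] = 8 confirms this is the maximum.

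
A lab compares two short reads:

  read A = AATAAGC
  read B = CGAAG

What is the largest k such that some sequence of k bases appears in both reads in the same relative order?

One common subsequence of length 3: A at read A[4]=read B[3] → A at read A[5]=read B[4] → G at read A[6]=read B[5]. The LCS DP gives dp[7][5] = 3, so this is optimal.

3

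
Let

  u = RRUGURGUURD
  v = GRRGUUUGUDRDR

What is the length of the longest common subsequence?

Match R [1,2], then R [2,3], then U [3,6], then U [5,7], then G [7,8], then U [8,9], then R [10,11], then D [11,12] — 8 characters in the same relative order in both. Since dp[11][13] = 8, nothing longer is possible.

8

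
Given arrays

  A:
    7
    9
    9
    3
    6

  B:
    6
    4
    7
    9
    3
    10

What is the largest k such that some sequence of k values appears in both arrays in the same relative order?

3

Let dp[i][j] be the LCS length of the first i values of A and the first j values of B. dp[i][j] = dp[i-1][j-1]+1 when the i-th and j-th values match, else max(dp[i-1][j], dp[i][j-1]).
    ·  6  4  7  9  3 10
 ·  0  0  0  0  0  0  0
 7  0  0  0  1  1  1  1
 9  0  0  0  1  2  2  2
 9  0  0  0  1  2  2  2
 3  0  0  0  1  2  3  3
 6  0  1  1  1  2  3  3
dp[5][6] = 3. One LCS (by backtracking along matches): 7, 9, 3.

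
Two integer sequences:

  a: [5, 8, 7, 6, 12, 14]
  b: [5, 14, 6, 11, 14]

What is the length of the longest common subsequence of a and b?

3

Let dp[i][j] be the LCS length of the first i values of a and the first j values of b. dp[i][j] = dp[i-1][j-1]+1 when the i-th and j-th values match, else max(dp[i-1][j], dp[i][j-1]).
    ·  5 14  6 11 14
 ·  0  0  0  0  0  0
 5  0  1  1  1  1  1
 8  0  1  1  1  1  1
 7  0  1  1  1  1  1
 6  0  1  1  2  2  2
12  0  1  1  2  2  2
14  0  1  2  2  2  3
dp[6][5] = 3. One LCS (by backtracking along matches): 5, 6, 14.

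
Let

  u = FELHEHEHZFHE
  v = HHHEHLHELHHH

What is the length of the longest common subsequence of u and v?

Let dp[i][j] be the LCS length of the first i characters of u and the first j characters of v. dp[i][j] = dp[i-1][j-1]+1 when the i-th and j-th characters match, else max(dp[i-1][j], dp[i][j-1]).
    ·  H  H  H  E  H  L  H  E  L  H  H  H
 ·  0  0  0  0  0  0  0  0  0  0  0  0  0
 F  0  0  0  0  0  0  0  0  0  0  0  0  0
 E  0  0  0  0  1  1  1  1  1  1  1  1  1
 L  0  0  0  0  1  1  2  2  2  2  2  2  2
 H  0  1  1  1  1  2  2  3  3  3  3  3  3
 E  0  1  1  1  2  2  2  3  4  4  4  4  4
 H  0  1  2  2  2  3  3  3  4  4  5  5  5
 E  0  1  2  2  3  3  3  3  4  4  5  5  5
 H  0  1  2  3  3  4  4  4  4  4  5  6  6
 Z  0  1  2  3  3  4  4  4  4  4  5  6  6
 F  0  1  2  3  3  4  4  4  4  4  5  6  6
 H  0  1  2  3  3  4  4  5  5  5  5  6  7
 E  0  1  2  3  4  4  4  5  6  6  6  6  7
dp[12][12] = 7. One LCS (by backtracking along matches): ELHEHHH.

7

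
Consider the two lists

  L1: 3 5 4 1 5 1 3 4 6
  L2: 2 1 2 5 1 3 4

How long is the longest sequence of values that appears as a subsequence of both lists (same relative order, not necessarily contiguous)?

Pick 1 (L1 #4, L2 #2), then 5 (L1 #5, L2 #4), then 1 (L1 #6, L2 #5), then 3 (L1 #7, L2 #6), then 4 (L1 #8, L2 #7); all 5 values appear in both, in order, and the DP table's final entry dp[9][7] is also 5, so no common subsequence is longer.

5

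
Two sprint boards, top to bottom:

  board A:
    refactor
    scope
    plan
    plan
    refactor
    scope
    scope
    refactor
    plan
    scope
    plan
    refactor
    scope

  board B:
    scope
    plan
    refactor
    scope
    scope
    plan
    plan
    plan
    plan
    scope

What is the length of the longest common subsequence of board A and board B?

8

One common subsequence of length 8: scope at board A[2]=board B[1] → plan at board A[4]=board B[2] → refactor at board A[5]=board B[3] → scope at board A[6]=board B[4] → scope at board A[7]=board B[5] → plan at board A[9]=board B[8] → plan at board A[11]=board B[9] → scope at board A[13]=board B[10], and the DP table's final entry dp[13][10] is also 8, so no common subsequence is longer.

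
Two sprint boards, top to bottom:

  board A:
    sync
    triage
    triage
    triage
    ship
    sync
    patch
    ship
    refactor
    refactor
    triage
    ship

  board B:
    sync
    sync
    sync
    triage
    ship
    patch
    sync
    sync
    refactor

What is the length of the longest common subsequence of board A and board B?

5

One common subsequence of length 5: sync (board A #1, board B #3), then triage (board A #4, board B #4), then ship (board A #5, board B #5), then sync (board A #6, board B #8), then refactor (board A #10, board B #9). The LCS DP gives dp[12][9] = 5, so this is optimal.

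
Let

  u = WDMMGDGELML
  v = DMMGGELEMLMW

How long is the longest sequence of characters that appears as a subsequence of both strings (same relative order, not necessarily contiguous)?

9

Let dp[i][j] be the LCS length of the first i characters of u and the first j characters of v. dp[i][j] = dp[i-1][j-1]+1 when the i-th and j-th characters match, else max(dp[i-1][j], dp[i][j-1]).
    ·  D  M  M  G  G  E  L  E  M  L  M  W
 ·  0  0  0  0  0  0  0  0  0  0  0  0  0
 W  0  0  0  0  0  0  0  0  0  0  0  0  1
 D  0  1  1  1  1  1  1  1  1  1  1  1  1
 M  0  1  2  2  2  2  2  2  2  2  2  2  2
 M  0  1  2  3  3  3  3  3  3  3  3  3  3
 G  0  1  2  3  4  4  4  4  4  4  4  4  4
 D  0  1  2  3  4  4  4  4  4  4  4  4  4
 G  0  1  2  3  4  5  5  5  5  5  5  5  5
 E  0  1  2  3  4  5  6  6  6  6  6  6  6
 L  0  1  2  3  4  5  6  7  7  7  7  7  7
 M  0  1  2  3  4  5  6  7  7  8  8  8  8
 L  0  1  2  3  4  5  6  7  7  8  9  9  9
dp[11][12] = 9. One LCS (by backtracking along matches): DMMGGELML.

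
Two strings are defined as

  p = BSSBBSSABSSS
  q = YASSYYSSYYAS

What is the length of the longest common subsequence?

6

Pick S (p #2, q #3), then S (p #3, q #4), then S (p #6, q #7), then S (p #7, q #8), then A (p #8, q #11), then S (p #12, q #12); all 6 characters appear in both, in order. Since dp[12][12] = 6, nothing longer is possible.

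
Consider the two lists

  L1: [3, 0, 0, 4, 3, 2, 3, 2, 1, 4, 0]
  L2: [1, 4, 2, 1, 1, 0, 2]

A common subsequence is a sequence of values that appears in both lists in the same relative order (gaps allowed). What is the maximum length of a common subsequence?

4

Match 4 [4,2], 2 [6,3], 1 [9,5], 0 [11,6] — 4 values in the same relative order in both. Since dp[11][7] = 4, nothing longer is possible.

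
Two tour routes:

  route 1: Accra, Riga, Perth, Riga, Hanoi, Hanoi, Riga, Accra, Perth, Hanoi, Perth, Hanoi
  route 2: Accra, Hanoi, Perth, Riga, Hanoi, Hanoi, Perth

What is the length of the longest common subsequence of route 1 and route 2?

Pick Accra (route 1 #1, route 2 #1), then Perth (route 1 #3, route 2 #3), then Riga (route 1 #4, route 2 #4), then Hanoi (route 1 #6, route 2 #5), then Hanoi (route 1 #10, route 2 #6), then Perth (route 1 #11, route 2 #7); all 6 stops appear in both, in order. Since dp[12][7] = 6, nothing longer is possible.

6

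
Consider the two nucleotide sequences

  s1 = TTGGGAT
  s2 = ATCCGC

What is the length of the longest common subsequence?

Let dp[i][j] be the LCS length of the first i bases of s1 and the first j bases of s2. dp[i][j] = dp[i-1][j-1]+1 when the i-th and j-th bases match, else max(dp[i-1][j], dp[i][j-1]).
    ·  A  T  C  C  G  C
 ·  0  0  0  0  0  0  0
 T  0  0  1  1  1  1  1
 T  0  0  1  1  1  1  1
 G  0  0  1  1  1  2  2
 G  0  0  1  1  1  2  2
 G  0  0  1  1  1  2  2
 A  0  1  1  1  1  2  2
 T  0  1  2  2  2  2  2
dp[7][6] = 2. One LCS (by backtracking along matches): TG.

2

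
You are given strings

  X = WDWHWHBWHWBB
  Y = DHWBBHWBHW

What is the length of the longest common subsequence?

Pick D (X #2, Y #1); then W (X #3, Y #3); then H (X #4, Y #6); then W (X #5, Y #7); then B (X #7, Y #8); then H (X #9, Y #9); then W (X #10, Y #10); all 7 characters appear in both, in order. Since dp[12][10] = 7, nothing longer is possible.

7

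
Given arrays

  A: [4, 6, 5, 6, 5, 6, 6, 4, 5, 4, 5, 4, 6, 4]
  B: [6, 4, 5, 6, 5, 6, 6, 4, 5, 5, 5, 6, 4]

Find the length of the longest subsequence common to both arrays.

11

Match 4 at A[1]=B[2] → 5 at A[3]=B[3] → 6 at A[4]=B[4] → 5 at A[5]=B[5] → 6 at A[6]=B[6] → 6 at A[7]=B[7] → 4 at A[8]=B[8] → 5 at A[9]=B[10] → 5 at A[11]=B[11] → 6 at A[13]=B[12] → 4 at A[14]=B[13] — 11 values in the same relative order in both. dp[14][13] = 11 confirms this is the maximum.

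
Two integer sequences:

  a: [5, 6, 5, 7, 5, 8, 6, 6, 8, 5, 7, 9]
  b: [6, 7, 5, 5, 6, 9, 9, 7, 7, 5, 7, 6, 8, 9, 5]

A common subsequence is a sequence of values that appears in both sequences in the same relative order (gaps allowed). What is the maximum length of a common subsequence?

7

Match 5 (a #1, b #4) → 6 (a #2, b #5) → 5 (a #3, b #10) → 7 (a #4, b #11) → 6 (a #8, b #12) → 8 (a #9, b #13) → 5 (a #10, b #15) — 7 values in the same relative order in both. Since dp[12][15] = 7, nothing longer is possible.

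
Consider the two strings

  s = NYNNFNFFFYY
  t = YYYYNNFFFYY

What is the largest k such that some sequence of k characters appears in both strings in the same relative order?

Match Y at s[2]=t[4]; then N at s[4]=t[5]; then N at s[6]=t[6]; then F at s[7]=t[7]; then F at s[8]=t[8]; then F at s[9]=t[9]; then Y at s[10]=t[10]; then Y at s[11]=t[11] — 8 characters in the same relative order in both. The LCS DP gives dp[11][11] = 8, so this is optimal.

8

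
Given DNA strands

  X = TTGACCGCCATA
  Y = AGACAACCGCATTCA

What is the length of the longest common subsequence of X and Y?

9

Match G (X #3, Y #2), then A (X #4, Y #6), then C (X #5, Y #7), then C (X #6, Y #8), then G (X #7, Y #9), then C (X #9, Y #10), then A (X #10, Y #11), then T (X #11, Y #13), then A (X #12, Y #15) — 9 bases in the same relative order in both. dp[12][15] = 9 confirms this is the maximum.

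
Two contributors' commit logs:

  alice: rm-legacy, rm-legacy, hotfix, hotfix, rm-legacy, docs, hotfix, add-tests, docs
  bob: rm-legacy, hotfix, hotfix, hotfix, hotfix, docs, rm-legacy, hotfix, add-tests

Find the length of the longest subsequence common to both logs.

6

Pick rm-legacy at alice[1]=bob[1], then hotfix at alice[3]=bob[4], then hotfix at alice[4]=bob[5], then rm-legacy at alice[5]=bob[7], then hotfix at alice[7]=bob[8], then add-tests at alice[8]=bob[9]; all 6 commits appear in both, in order. Since dp[9][9] = 6, nothing longer is possible.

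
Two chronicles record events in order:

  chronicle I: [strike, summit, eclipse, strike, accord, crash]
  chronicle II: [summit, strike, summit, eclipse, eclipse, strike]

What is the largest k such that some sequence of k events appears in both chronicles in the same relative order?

Pick strike at chronicle I[1]=chronicle II[2]; then summit at chronicle I[2]=chronicle II[3]; then eclipse at chronicle I[3]=chronicle II[5]; then strike at chronicle I[4]=chronicle II[6]; all 4 events appear in both, in order, and the DP table's final entry dp[6][6] is also 4, so no common subsequence is longer.

4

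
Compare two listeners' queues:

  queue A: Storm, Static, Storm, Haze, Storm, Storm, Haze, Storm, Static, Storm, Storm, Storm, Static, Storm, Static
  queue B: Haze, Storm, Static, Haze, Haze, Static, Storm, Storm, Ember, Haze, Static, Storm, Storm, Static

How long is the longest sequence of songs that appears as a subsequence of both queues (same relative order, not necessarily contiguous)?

Pick Storm at queue A[1]=queue B[2]; then Static at queue A[2]=queue B[3]; then Haze at queue A[4]=queue B[5]; then Storm at queue A[5]=queue B[7]; then Storm at queue A[6]=queue B[8]; then Haze at queue A[7]=queue B[10]; then Static at queue A[9]=queue B[11]; then Storm at queue A[12]=queue B[12]; then Storm at queue A[14]=queue B[13]; then Static at queue A[15]=queue B[14]; all 10 songs appear in both, in order. dp[15][14] = 10 confirms this is the maximum.

10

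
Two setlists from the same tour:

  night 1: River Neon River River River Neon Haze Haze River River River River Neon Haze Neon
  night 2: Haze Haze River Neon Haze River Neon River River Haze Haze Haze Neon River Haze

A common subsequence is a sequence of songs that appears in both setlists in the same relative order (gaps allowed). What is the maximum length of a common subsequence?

9

One common subsequence of length 9: River at night 1[1]=night 2[3], then Neon at night 1[2]=night 2[4], then River at night 1[3]=night 2[6], then River at night 1[4]=night 2[8], then River at night 1[5]=night 2[9], then Haze at night 1[7]=night 2[11], then Haze at night 1[8]=night 2[12], then River at night 1[12]=night 2[14], then Haze at night 1[14]=night 2[15]. The LCS DP gives dp[15][15] = 9, so this is optimal.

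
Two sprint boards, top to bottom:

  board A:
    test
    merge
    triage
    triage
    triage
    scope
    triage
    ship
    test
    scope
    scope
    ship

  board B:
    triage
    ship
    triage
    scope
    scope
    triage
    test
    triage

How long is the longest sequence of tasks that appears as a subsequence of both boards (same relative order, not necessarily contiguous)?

One common subsequence of length 5: triage (board A #3, board B #1) → triage (board A #4, board B #3) → scope (board A #6, board B #5) → triage (board A #7, board B #6) → test (board A #9, board B #7), and the DP table's final entry dp[12][8] is also 5, so no common subsequence is longer.

5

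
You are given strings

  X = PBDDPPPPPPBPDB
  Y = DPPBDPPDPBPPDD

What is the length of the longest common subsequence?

9

Match P [1,3], B [2,4], D [4,5], P [5,6], P [6,7], P [7,9], P [8,11], P [9,12], D [13,14] — 9 characters in the same relative order in both. Since dp[14][14] = 9, nothing longer is possible.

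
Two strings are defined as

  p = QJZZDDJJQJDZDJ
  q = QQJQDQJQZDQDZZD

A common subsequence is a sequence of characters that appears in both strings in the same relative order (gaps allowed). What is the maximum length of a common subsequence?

One common subsequence of length 8: Q at p[1]=q[6]; then J at p[2]=q[7]; then Z at p[4]=q[9]; then D at p[6]=q[10]; then Q at p[9]=q[11]; then D at p[11]=q[12]; then Z at p[12]=q[14]; then D at p[13]=q[15], and the DP table's final entry dp[14][15] is also 8, so no common subsequence is longer.

8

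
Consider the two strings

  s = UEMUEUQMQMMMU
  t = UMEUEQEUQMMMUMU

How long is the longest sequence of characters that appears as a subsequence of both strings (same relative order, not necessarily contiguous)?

11

Match U (s #1, t #1), E (s #2, t #3), U (s #4, t #4), E (s #5, t #7), U (s #6, t #8), Q (s #7, t #9), M (s #8, t #10), M (s #10, t #11), M (s #11, t #12), M (s #12, t #14), U (s #13, t #15) — 11 characters in the same relative order in both. dp[13][15] = 11 confirms this is the maximum.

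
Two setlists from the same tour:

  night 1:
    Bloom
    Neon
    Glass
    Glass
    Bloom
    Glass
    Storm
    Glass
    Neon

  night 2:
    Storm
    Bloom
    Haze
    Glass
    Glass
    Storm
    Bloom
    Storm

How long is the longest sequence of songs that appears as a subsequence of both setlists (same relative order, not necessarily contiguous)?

One common subsequence of length 5: Bloom [1,2], Glass [3,4], Glass [4,5], Bloom [5,7], Storm [7,8]. The LCS DP gives dp[9][8] = 5, so this is optimal.

5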